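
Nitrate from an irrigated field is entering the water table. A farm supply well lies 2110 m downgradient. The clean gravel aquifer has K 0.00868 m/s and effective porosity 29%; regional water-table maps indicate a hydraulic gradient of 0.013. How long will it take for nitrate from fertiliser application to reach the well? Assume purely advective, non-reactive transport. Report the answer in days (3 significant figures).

K = 0.00868 m/s × 86400 s/d = 750.0 m/d
q = Ki = 750.0 × 0.013 = 9.749 m/d
Average linear velocity = 9.749 / 0.29 = 33.62 m/d
t = L / v = 2110 / 33.62 = 62.76 d

62.8 days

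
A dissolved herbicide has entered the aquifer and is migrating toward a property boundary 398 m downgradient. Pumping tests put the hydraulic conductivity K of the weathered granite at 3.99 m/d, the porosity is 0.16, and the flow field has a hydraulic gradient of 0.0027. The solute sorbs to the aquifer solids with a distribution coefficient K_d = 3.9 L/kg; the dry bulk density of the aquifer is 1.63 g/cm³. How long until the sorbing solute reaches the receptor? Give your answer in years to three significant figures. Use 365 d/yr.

Darcy flux q = K·i = 3.99 × 0.0027 = 0.01077 m/d
Average linear velocity = 0.01077 / 0.16 = 0.06733 m/d
Retardation R = 1 + ρ_b·K_d/n = 1 + 1.63×3.9/0.16 = 40.73
Contaminant velocity v_c = v/R = 0.06733/40.73 = 0.001653 m/d
t = L/v_c = 398/0.001653 = 240800 d
   = 240800/365 = 660 yr

660 years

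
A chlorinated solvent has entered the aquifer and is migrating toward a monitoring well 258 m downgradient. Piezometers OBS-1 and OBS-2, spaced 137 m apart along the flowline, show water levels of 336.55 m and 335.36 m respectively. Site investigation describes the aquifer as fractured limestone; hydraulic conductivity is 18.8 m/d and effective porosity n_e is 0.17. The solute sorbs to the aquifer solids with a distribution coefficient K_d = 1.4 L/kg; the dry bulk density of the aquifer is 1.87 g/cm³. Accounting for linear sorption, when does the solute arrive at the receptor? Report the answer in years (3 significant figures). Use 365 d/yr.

Hydraulic gradient i = (336.55 − 335.36) / 137 = 1.19 / 137 = 0.008686
Specific discharge q = 18.8 × 0.008686 = 0.1633 m/d
v = Ki/n = 18.8·0.008686/0.17 = 0.9606 m/d
Retardation R = 1 + ρ_b·K_d/n = 1 + 1.87×1.4/0.17 = 16.40
Contaminant velocity v_c = v/R = 0.9606/16.40 = 0.05857 m/d
t = L/v_c = 258/0.05857 = 4405 d
   = 4405/365 = 12.1 yr

12.1 years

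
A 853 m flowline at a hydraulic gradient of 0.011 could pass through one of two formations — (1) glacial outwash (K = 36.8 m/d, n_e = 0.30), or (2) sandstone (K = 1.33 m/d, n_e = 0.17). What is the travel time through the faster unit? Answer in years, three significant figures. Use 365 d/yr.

Unit 1 (glacial outwash): v = 36.8×0.011/0.30 = 1.349 m/d, t = 853/1.349 = 632.2 d
Unit 2 (sandstone): v = 1.33×0.011/0.17 = 0.08606 m/d, t = 853/0.08606 = 9912 d
Faster: 632.2 d / 365 = 1.73 yr

1.73 years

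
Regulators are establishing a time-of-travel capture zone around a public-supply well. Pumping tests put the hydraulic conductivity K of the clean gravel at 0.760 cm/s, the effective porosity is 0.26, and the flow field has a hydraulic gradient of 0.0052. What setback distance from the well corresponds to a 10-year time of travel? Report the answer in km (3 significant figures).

K = 0.760 cm/s × 864 = 656.6 m/d
Specific discharge q = 656.6 × 0.0052 = 3.415 m/d
Seepage velocity v = q / n = 3.415 / 0.26 = 13.13 m/d
T = 10 yr × 365 = 3650 d
L = v × T = 13.13 × 3650 = 47930 m
   = 47.9 km

47.9 km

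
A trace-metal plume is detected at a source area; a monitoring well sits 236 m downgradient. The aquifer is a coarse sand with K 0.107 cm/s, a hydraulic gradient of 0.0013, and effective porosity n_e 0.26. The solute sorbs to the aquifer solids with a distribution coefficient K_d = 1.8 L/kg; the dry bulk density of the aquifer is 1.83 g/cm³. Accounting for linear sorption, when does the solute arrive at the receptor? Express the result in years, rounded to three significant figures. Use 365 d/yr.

19.1 years

K = 0.107 cm/s × 864 = 92.45 m/d
Darcy flux q = K·i = 92.45 × 0.0013 = 0.1202 m/d
v = Ki/n = 92.45·0.0013/0.26 = 0.4622 m/d
Retardation R = 1 + ρ_b·K_d/n = 1 + 1.83×1.8/0.26 = 13.67
Contaminant velocity v_c = v/R = 0.4622/13.67 = 0.03382 m/d
t = L/v_c = 236/0.03382 = 6979 d
   = 6979/365 = 19.1 yr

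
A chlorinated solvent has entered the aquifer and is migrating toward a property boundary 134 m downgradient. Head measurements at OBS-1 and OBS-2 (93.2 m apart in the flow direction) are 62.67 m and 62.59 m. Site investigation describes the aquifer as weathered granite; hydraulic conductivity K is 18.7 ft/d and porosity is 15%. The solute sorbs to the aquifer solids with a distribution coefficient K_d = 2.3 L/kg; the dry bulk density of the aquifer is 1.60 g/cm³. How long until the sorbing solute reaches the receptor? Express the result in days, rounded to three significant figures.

105000 days

Hydraulic gradient i = (62.67 − 62.59) / 93.2 = 0.08 / 93.2 = 8.584e-4
K = 18.7 ft/d × 0.3048 = 5.700 m/d
q = Ki = 5.700 × 8.584e-4 = 0.004892 m/d
Seepage velocity v = q / n = 0.004892 / 0.15 = 0.03262 m/d
Retardation R = 1 + ρ_b·K_d/n = 1 + 1.60×2.3/0.15 = 25.53
Contaminant velocity v_c = v/R = 0.03262/25.53 = 0.001277 m/d
t = L/v_c = 134/0.001277 = 104900 d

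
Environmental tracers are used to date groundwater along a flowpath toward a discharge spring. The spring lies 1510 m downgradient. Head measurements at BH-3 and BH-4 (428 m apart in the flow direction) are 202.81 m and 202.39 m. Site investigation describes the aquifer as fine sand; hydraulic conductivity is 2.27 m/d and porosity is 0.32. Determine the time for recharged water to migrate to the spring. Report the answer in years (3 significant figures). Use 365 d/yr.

Hydraulic gradient i = (202.81 − 202.39) / 428 = 0.42 / 428 = 9.813e-4
q = Ki = 2.27 × 9.813e-4 = 0.002228 m/d
v_s = q/n_e = 0.002228/0.32 = 0.006961 m/d
t = L / v = 1510 / 0.006961 = 216900 d
   = 216900 / 365 = 594 yr

594 years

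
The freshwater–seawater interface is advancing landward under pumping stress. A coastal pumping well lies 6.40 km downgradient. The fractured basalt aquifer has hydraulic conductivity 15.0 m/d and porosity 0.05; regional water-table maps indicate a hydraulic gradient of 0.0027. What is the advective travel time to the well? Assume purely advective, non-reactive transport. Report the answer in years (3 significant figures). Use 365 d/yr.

21.6 years

Darcy flux q = K·i = 15.0 × 0.0027 = 0.04050 m/d
v_s = q/n_e = 0.04050/0.05 = 0.8100 m/d
L = 6.40 km = 6400 m
t = L / v = 6400 / 0.8100 = 7901 d
   = 7901 / 365 = 21.6 yr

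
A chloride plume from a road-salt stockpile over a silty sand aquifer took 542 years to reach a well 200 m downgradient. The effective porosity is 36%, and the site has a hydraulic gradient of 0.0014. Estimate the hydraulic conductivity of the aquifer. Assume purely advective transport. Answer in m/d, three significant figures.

0.260 m/d

t = 542 years = 197800 d
v = L / t = 200 / 197800 = 0.001011 m/d
K = v · n / i = 0.001011 × 0.36 / 0.0014 = 0.260 m/d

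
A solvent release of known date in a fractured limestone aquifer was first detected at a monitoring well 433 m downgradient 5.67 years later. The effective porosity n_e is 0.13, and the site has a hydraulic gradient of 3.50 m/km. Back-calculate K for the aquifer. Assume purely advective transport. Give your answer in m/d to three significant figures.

7.77 m/d

t = 5.67 years = 2070 d
v = L / t = 433 / 2070 = 0.2092 m/d
K = v · n / i = 0.2092 × 0.13 / 0.0035 = 7.77 m/d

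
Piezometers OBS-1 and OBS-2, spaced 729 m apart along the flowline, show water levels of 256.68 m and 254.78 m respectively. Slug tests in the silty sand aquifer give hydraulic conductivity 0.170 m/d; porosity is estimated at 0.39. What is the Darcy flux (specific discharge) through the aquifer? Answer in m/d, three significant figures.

Hydraulic gradient i = (256.68 − 254.78) / 729 = 1.90 / 729 = 0.002606
Specific discharge q = 0.170 × 0.002606 = 4.431e-4 m/d

4.43e-4 m/d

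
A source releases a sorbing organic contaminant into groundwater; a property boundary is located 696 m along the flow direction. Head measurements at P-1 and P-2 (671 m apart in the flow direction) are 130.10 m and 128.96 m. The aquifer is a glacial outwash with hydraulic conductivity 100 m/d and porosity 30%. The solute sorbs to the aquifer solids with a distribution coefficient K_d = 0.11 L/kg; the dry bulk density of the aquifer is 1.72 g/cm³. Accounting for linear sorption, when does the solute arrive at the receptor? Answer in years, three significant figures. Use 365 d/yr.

Hydraulic gradient i = (130.10 − 128.96) / 671 = 1.14 / 671 = 0.001699
q = Ki = 100 × 0.001699 = 0.1699 m/d
Average linear velocity = 0.1699 / 0.30 = 0.5663 m/d
Retardation R = 1 + ρ_b·K_d/n = 1 + 1.72×0.11/0.30 = 1.631
Contaminant velocity v_c = v/R = 0.5663/1.631 = 0.3473 m/d
t = L/v_c = 696/0.3473 = 2004 d
   = 2004/365 = 5.49 yr

5.49 years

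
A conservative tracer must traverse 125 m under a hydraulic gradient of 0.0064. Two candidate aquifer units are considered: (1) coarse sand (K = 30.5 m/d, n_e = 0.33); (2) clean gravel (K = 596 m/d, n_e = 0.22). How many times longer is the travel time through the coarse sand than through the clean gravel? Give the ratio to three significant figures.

Unit 1 (coarse sand): v = 30.5×0.0064/0.33 = 0.5915 m/d, t = 125/0.5915 = 211.3 d
Unit 2 (clean gravel): v = 596×0.0064/0.22 = 17.34 m/d, t = 125/17.34 = 7.210 d
t(coarse sand) / t(clean gravel) = 211.3/7.210 = 29.3

29.3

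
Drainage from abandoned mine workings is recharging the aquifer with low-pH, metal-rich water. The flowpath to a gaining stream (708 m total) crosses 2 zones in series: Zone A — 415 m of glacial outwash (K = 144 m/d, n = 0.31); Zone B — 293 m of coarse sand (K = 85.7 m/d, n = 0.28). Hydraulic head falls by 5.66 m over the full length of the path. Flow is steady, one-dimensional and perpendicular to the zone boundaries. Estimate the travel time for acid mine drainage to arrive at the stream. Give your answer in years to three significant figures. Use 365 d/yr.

0.643 years

Continuity: the same q passes through each zone, so ΔH = q·Σ(L_j/K_j) — the zones act as resistances in series.
Σ(L/K) = 415/144 + 293/85.7 = 2.882 + 3.419 = 6.301 d
q = ΔH / Σ(L/K) = 5.66 / 6.301 = 0.8983 m/d (same in every zone)
Zone A: v = q/n = 0.8983/0.31 = 2.898 m/d → t_A = 415/2.898 = 143.2 d
Zone B: v = q/n = 0.8983/0.28 = 3.208 m/d → t_B = 293/3.208 = 91.33 d
Total t = 143.2 + 91.33 = 234.5 d
   = 234.5 / 365 = 0.643 yr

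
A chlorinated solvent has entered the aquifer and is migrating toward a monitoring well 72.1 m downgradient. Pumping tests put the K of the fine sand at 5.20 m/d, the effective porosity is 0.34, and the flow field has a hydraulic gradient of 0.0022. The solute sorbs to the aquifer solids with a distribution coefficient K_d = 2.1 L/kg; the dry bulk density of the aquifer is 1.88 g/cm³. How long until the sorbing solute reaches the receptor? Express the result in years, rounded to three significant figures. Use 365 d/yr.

74.0 years

q = Ki = 5.20 × 0.0022 = 0.01144 m/d
Seepage velocity v = q / n = 0.01144 / 0.34 = 0.03365 m/d
Retardation R = 1 + ρ_b·K_d/n = 1 + 1.88×2.1/0.34 = 12.61
Contaminant velocity v_c = v/R = 0.03365/12.61 = 0.002668 m/d
t = L/v_c = 72.1/0.002668 = 27020 d
   = 27020/365 = 74.0 yr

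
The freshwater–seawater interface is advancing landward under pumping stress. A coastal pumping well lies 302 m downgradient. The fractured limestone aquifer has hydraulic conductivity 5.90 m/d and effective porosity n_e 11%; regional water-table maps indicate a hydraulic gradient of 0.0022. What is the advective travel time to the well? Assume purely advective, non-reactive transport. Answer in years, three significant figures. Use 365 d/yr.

7.01 years

q = Ki = 5.90 × 0.0022 = 0.01298 m/d
v_s = q/n_e = 0.01298/0.11 = 0.1180 m/d
t = L / v = 302 / 0.1180 = 2559 d
   = 2559 / 365 = 7.01 yr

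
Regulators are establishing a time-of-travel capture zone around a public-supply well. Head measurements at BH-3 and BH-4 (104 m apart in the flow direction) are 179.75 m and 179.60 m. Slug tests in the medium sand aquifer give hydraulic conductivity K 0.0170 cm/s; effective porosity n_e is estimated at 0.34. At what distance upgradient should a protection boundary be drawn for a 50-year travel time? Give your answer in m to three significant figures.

Hydraulic gradient i = (179.75 − 179.60) / 104 = 0.15 / 104 = 0.001442
K = 0.0170 cm/s × 864 = 14.69 m/d
q = Ki = 14.69 × 0.001442 = 0.02118 m/d
Seepage velocity v = q / n = 0.02118 / 0.34 = 0.06231 m/d
T = 50 yr × 365 = 18250 d
L = v × T = 0.06231 × 18250 = 1137 m

1140 m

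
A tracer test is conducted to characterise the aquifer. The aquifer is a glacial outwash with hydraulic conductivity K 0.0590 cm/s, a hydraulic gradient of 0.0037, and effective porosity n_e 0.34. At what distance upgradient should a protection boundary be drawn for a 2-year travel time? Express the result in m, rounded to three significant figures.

K = 0.0590 cm/s × 864 = 50.98 m/d
Darcy flux q = K·i = 50.98 × 0.0037 = 0.1886 m/d
Average linear velocity = 0.1886 / 0.34 = 0.5547 m/d
T = 2 yr × 365 = 730 d
L = v × T = 0.5547 × 730 = 405.0 m

405 m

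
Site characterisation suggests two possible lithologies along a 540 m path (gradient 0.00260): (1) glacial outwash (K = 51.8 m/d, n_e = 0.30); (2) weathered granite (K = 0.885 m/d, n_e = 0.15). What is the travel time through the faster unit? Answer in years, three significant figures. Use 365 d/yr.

Unit 1 (glacial outwash): v = 51.8×0.0026/0.30 = 0.4489 m/d, t = 540/0.4489 = 1203 d
Unit 2 (weathered granite): v = 0.885×0.0026/0.15 = 0.01534 m/d, t = 540/0.01534 = 35200 d
Faster: 1203 d / 365 = 3.30 yr

3.30 years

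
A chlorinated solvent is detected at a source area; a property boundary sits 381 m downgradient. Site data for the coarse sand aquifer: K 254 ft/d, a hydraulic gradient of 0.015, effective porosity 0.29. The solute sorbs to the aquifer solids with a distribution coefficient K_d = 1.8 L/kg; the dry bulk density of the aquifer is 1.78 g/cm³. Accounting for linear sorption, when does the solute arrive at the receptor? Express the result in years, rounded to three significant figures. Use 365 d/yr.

K = 254 ft/d × 0.3048 = 77.42 m/d
Specific discharge q = 77.42 × 0.015 = 1.161 m/d
v = Ki/n = 77.42·0.015/0.29 = 4.004 m/d
Retardation R = 1 + ρ_b·K_d/n = 1 + 1.78×1.8/0.29 = 12.05
Contaminant velocity v_c = v/R = 4.004/12.05 = 0.3324 m/d
t = L/v_c = 381/0.3324 = 1146 d
   = 1146/365 = 3.14 yr

3.14 years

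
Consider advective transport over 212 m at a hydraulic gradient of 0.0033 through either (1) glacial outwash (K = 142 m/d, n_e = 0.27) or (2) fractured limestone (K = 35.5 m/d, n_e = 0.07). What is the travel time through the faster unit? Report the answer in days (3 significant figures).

122 days

Unit 1 (glacial outwash): v = 142×0.0033/0.27 = 1.736 m/d, t = 212/1.736 = 122.2 d
Unit 2 (fractured limestone): v = 35.5×0.0033/0.07 = 1.674 m/d, t = 212/1.674 = 126.7 d
Faster unit: t = 122 d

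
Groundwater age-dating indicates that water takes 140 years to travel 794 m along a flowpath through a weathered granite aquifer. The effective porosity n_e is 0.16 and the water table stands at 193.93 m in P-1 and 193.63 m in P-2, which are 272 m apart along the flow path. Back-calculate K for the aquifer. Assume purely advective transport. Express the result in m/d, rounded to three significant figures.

Hydraulic gradient i = (193.93 − 193.63) / 272 = 0.30 / 272 = 0.001103
t = 140 years = 51100 d
v = L / t = 794 / 51100 = 0.01554 m/d
K = v · n / i = 0.01554 × 0.16 / 0.001103 = 2.25 m/d

2.25 m/d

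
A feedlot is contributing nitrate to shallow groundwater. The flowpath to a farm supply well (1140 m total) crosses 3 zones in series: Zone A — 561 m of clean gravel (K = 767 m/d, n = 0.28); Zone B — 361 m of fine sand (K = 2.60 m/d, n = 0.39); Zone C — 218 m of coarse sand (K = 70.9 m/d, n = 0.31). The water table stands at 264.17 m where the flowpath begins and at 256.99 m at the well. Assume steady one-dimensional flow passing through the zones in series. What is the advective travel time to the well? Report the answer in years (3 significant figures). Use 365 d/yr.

Total head drop ΔH = 264.17 − 256.99 = 7.18 m
Continuity: the same q passes through each zone, so ΔH = q·Σ(L_j/K_j) — the zones act as resistances in series.
Σ(L/K) = 561/767 + 361/2.60 + 218/70.9 = 0.7314 + 138.8 + 3.075 = 142.7 d
q = ΔH / Σ(L/K) = 7.18 / 142.7 = 0.05033 m/d (same in every zone)
Zone A: v = q/n = 0.05033/0.28 = 0.1798 m/d → t_A = 561/0.1798 = 3121 d
Zone B: v = q/n = 0.05033/0.39 = 0.1291 m/d → t_B = 361/0.1291 = 2797 d
Zone C: v = q/n = 0.05033/0.31 = 0.1624 m/d → t_C = 218/0.1624 = 1343 d
Total t = 3121 + 2797 + 1343 = 7261 d
   = 7261 / 365 = 19.9 yr

19.9 years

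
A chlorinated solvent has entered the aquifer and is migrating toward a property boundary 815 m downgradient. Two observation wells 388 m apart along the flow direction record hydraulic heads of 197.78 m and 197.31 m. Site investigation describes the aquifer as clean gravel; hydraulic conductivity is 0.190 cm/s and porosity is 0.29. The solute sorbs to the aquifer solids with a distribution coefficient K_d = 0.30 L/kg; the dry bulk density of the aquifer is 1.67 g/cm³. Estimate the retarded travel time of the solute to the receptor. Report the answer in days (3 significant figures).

3240 days

Hydraulic gradient i = (197.78 − 197.31) / 388 = 0.47 / 388 = 0.001211
K = 0.190 cm/s × 864 = 164.2 m/d
Specific discharge q = 164.2 × 0.001211 = 0.1989 m/d
Average linear velocity = 0.1989 / 0.29 = 0.6857 m/d
Retardation R = 1 + ρ_b·K_d/n = 1 + 1.67×0.30/0.29 = 2.728
Contaminant velocity v_c = v/R = 0.6857/2.728 = 0.2514 m/d
t = L/v_c = 815/0.2514 = 3242 d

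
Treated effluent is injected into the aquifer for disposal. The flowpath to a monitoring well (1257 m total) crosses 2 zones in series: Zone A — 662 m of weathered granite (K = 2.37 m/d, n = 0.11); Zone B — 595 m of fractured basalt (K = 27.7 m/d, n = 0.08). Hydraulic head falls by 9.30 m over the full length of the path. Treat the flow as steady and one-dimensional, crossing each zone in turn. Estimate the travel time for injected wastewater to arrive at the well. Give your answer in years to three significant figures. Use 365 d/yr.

10.7 years

Steady 1-D flow in series ⇒ the Darcy flux q is identical in every zone and the zone head losses add (resistances L/K in series).
Σ(L/K) = 662/2.37 + 595/27.7 = 279.3 + 21.48 = 300.8 d
q = ΔH / Σ(L/K) = 9.30 / 300.8 = 0.03092 m/d (same in every zone)
Zone A: v = q/n = 0.03092/0.11 = 0.2811 m/d → t_A = 662/0.2811 = 2355 d
Zone B: v = q/n = 0.03092/0.08 = 0.3865 m/d → t_B = 595/0.3865 = 1540 d
Total t = 2355 + 1540 = 3895 d
   = 3895 / 365 = 10.7 yr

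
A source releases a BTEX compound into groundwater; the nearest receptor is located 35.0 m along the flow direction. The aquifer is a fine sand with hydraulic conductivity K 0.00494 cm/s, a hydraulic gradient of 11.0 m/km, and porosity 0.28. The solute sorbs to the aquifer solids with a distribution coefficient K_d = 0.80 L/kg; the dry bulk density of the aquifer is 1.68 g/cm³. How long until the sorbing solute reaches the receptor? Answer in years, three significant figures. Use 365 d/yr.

K = 0.00494 cm/s × 864 = 4.268 m/d
Specific discharge q = 4.268 × 0.011 = 0.04695 m/d
Average linear velocity = 0.04695 / 0.28 = 0.1677 m/d
Retardation R = 1 + ρ_b·K_d/n = 1 + 1.68×0.80/0.28 = 5.800
Contaminant velocity v_c = v/R = 0.1677/5.800 = 0.02891 m/d
t = L/v_c = 35.0/0.02891 = 1211 d
   = 1211/365 = 3.32 yr

3.32 years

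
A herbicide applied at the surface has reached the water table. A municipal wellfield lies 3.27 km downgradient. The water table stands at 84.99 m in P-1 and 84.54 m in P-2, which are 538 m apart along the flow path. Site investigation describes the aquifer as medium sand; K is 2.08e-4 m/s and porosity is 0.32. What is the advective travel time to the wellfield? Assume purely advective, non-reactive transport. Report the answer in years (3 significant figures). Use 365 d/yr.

191 years

Hydraulic gradient i = (84.99 − 84.54) / 538 = 0.45 / 538 = 8.364e-4
K = 2.08e-4 m/s × 86400 s/d = 17.97 m/d
Darcy flux q = K·i = 17.97 × 8.364e-4 = 0.01503 m/d
Seepage velocity v = q / n = 0.01503 / 0.32 = 0.04697 m/d
L = 3.27 km = 3270 m
t = L / v = 3270 / 0.04697 = 69610 d
   = 69610 / 365 = 191 yr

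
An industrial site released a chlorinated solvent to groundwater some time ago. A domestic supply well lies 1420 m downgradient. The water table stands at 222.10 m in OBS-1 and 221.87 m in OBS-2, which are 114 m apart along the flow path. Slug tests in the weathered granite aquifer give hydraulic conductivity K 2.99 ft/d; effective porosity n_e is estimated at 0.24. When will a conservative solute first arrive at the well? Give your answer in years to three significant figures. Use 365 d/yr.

Hydraulic gradient i = (222.10 − 221.87) / 114 = 0.23 / 114 = 0.002018
K = 2.99 ft/d × 0.3048 = 0.9114 m/d
q = Ki = 0.9114 × 0.002018 = 0.001839 m/d
v_s = q/n_e = 0.001839/0.24 = 0.007661 m/d
t = L / v = 1420 / 0.007661 = 185300 d
   = 185300 / 365 = 508 yr

508 years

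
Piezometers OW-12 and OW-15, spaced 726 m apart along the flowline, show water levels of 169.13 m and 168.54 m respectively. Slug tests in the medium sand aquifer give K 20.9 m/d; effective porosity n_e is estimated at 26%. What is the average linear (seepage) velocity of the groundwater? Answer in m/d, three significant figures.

Hydraulic gradient i = (169.13 − 168.54) / 726 = 0.59 / 726 = 8.127e-4
Specific discharge q = 20.9 × 8.127e-4 = 0.01698 m/d
v_s = q/n_e = 0.01698/0.26 = 0.06533 m/d

0.0653 m/d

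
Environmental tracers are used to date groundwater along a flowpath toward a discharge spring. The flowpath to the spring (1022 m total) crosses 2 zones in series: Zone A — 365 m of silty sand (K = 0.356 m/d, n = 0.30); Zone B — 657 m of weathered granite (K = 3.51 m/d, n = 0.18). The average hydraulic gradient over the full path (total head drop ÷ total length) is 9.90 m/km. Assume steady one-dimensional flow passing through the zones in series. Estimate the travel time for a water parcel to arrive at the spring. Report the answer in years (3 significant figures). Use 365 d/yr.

Continuity: the same q passes through each zone, so ΔH = q·Σ(L_j/K_j) — the zones act as resistances in series.
Σ(L/K) = 365/0.356 + 657/3.51 = 1025 + 187.2 = 1212 d
K_eq = L_total / Σ(L/K) = 1022 / 1212 = 0.8429 m/d
q = K_eq · i = 0.8429 × 0.0099 = 0.008345 m/d (same in every zone)
Zone A: v = q/n = 0.008345/0.30 = 0.02782 m/d → t_A = 365/0.02782 = 13120 d
Zone B: v = q/n = 0.008345/0.18 = 0.04636 m/d → t_B = 657/0.04636 = 14170 d
Total t = 13120 + 14170 = 27290 d
   = 27290 / 365 = 74.8 yr

74.8 years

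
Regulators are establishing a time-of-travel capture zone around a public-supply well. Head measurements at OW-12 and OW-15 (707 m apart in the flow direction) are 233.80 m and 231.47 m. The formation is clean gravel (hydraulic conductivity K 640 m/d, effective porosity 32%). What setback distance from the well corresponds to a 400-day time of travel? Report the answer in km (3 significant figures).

Hydraulic gradient i = (233.80 − 231.47) / 707 = 2.33 / 707 = 0.003296
Specific discharge q = 640 × 0.003296 = 2.109 m/d
Seepage velocity v = q / n = 2.109 / 0.32 = 6.591 m/d
L = v × T = 6.591 × 400 = 2636 m
   = 2.64 km

2.64 km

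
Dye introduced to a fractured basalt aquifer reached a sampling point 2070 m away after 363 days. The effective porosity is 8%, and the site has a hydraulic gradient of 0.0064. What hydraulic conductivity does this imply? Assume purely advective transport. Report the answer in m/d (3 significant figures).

71.3 m/d

v = L / t = 2070 / 363 = 5.702 m/d
K = v · n / i = 5.702 × 0.08 / 0.0064 = 71.3 m/d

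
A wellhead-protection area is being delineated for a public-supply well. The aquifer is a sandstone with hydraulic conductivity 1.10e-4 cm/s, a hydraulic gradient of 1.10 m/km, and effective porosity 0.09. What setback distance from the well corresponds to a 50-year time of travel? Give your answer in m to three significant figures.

21.2 m

K = 1.10e-4 cm/s × 864 = 0.09504 m/d
Darcy flux q = K·i = 0.09504 × 0.0011 = 1.045e-4 m/d
Average linear velocity = 1.045e-4 / 0.09 = 0.001162 m/d
T = 50 yr × 365 = 18250 d
L = v × T = 0.001162 × 18250 = 21.20 m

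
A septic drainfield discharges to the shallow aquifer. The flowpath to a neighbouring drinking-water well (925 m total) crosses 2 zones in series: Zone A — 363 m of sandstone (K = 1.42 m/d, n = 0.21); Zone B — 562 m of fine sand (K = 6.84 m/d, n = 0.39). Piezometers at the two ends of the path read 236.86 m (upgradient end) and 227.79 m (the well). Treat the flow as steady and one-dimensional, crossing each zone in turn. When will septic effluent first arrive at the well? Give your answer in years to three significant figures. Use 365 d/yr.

Total head drop ΔH = 236.86 − 227.79 = 9.07 m
Steady 1-D flow in series ⇒ the Darcy flux q is identical in every zone and the zone head losses add (resistances L/K in series).
Σ(L/K) = 363/1.42 + 562/6.84 = 255.6 + 82.16 = 337.8 d
q = ΔH / Σ(L/K) = 9.07 / 337.8 = 0.02685 m/d (same in every zone)
Zone A: v = q/n = 0.02685/0.21 = 0.1279 m/d → t_A = 363/0.1279 = 2839 d
Zone B: v = q/n = 0.02685/0.39 = 0.06885 m/d → t_B = 562/0.06885 = 8163 d
Total t = 2839 + 8163 = 11000 d
   = 11000 / 365 = 30.1 yr

30.1 years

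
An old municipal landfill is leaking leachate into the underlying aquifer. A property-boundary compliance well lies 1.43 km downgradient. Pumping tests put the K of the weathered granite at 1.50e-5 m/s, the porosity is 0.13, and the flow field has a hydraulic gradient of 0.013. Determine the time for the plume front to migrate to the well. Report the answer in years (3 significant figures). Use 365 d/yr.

30.2 years

K = 1.50e-5 m/s × 86400 s/d = 1.296 m/d
Specific discharge q = 1.296 × 0.013 = 0.01685 m/d
Seepage velocity v = q / n = 0.01685 / 0.13 = 0.1296 m/d
L = 1.43 km = 1430 m
t = L / v = 1430 / 0.1296 = 11030 d
   = 11030 / 365 = 30.2 yr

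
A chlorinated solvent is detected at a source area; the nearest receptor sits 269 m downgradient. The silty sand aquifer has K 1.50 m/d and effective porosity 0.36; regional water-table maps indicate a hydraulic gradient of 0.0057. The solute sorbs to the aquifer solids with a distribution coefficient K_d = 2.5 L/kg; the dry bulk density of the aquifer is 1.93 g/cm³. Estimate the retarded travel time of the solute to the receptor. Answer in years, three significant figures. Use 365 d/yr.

q = Ki = 1.50 × 0.0057 = 0.008550 m/d
v = Ki/n = 1.50·0.0057/0.36 = 0.02375 m/d
Retardation R = 1 + ρ_b·K_d/n = 1 + 1.93×2.5/0.36 = 14.40
Contaminant velocity v_c = v/R = 0.02375/14.40 = 0.001649 m/d
t = L/v_c = 269/0.001649 = 163100 d
   = 163100/365 = 447 yr

447 years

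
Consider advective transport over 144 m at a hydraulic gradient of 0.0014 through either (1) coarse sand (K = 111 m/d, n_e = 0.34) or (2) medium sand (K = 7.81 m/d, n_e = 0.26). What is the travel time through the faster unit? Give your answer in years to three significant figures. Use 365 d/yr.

Unit 1 (coarse sand): v = 111×0.0014/0.34 = 0.4571 m/d, t = 144/0.4571 = 315.1 d
Unit 2 (medium sand): v = 7.81×0.0014/0.26 = 0.04205 m/d, t = 144/0.04205 = 3424 d
Faster: 315.1 d / 365 = 0.863 yr

0.863 years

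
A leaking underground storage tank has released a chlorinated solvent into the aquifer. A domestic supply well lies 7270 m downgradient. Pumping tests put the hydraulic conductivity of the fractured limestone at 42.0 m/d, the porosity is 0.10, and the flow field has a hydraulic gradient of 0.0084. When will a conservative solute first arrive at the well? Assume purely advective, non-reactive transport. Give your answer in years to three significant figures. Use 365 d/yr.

5.65 years

q = Ki = 42.0 × 0.0084 = 0.3528 m/d
Average linear velocity = 0.3528 / 0.10 = 3.528 m/d
t = L / v = 7270 / 3.528 = 2061 d
   = 2061 / 365 = 5.65 yr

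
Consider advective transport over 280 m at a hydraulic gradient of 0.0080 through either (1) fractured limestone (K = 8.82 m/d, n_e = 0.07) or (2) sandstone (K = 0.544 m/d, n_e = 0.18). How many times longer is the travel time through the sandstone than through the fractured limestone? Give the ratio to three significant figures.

41.7

Unit 1 (fractured limestone): v = 8.82×0.0080/0.07 = 1.008 m/d, t = 280/1.008 = 277.8 d
Unit 2 (sandstone): v = 0.544×0.0080/0.18 = 0.02418 m/d, t = 280/0.02418 = 11580 d
t(sandstone) / t(fractured limestone) = 11580/277.8 = 41.7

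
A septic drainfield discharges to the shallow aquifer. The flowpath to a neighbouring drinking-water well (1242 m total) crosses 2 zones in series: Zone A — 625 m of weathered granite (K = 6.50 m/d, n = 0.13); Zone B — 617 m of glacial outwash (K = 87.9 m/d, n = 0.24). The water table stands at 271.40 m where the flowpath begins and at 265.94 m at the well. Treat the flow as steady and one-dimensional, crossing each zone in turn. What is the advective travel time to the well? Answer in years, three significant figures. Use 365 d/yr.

Total head drop ΔH = 271.40 − 265.94 = 5.46 m
Steady 1-D flow in series ⇒ the Darcy flux q is identical in every zone and the zone head losses add (resistances L/K in series).
Σ(L/K) = 625/6.50 + 617/87.9 = 96.15 + 7.019 = 103.2 d
q = ΔH / Σ(L/K) = 5.46 / 103.2 = 0.05292 m/d (same in every zone)
Zone A: v = q/n = 0.05292/0.13 = 0.4071 m/d → t_A = 625/0.4071 = 1535 d
Zone B: v = q/n = 0.05292/0.24 = 0.2205 m/d → t_B = 617/0.2205 = 2798 d
Total t = 1535 + 2798 = 4333 d
   = 4333 / 365 = 11.9 yr

11.9 years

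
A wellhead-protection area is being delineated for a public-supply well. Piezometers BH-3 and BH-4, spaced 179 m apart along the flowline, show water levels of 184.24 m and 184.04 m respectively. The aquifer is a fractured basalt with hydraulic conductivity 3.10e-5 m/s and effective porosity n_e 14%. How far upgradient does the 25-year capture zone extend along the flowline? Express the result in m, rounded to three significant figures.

Hydraulic gradient i = (184.24 − 184.04) / 179 = 0.20 / 179 = 0.001117
K = 3.10e-5 m/s × 86400 s/d = 2.678 m/d
q = Ki = 2.678 × 0.001117 = 0.002993 m/d
v = Ki/n = 2.678·0.001117/0.14 = 0.02138 m/d
T = 25 yr × 365 = 9125 d
L = v × T = 0.02138 × 9125 = 195.1 m

195 m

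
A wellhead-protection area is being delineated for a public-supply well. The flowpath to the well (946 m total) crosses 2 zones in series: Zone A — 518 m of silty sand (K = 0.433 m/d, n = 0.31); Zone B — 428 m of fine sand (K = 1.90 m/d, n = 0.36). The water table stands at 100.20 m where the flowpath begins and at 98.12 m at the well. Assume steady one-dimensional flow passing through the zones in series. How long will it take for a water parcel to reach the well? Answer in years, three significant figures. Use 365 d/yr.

Total head drop ΔH = 100.20 − 98.12 = 2.08 m
Steady 1-D flow in series ⇒ the Darcy flux q is identical in every zone and the zone head losses add (resistances L/K in series).
Σ(L/K) = 518/0.433 + 428/1.90 = 1196 + 225.3 = 1422 d
q = ΔH / Σ(L/K) = 2.08 / 1422 = 0.001463 m/d (same in every zone)
Zone A: v = q/n = 0.001463/0.31 = 0.004720 m/d → t_A = 518/0.004720 = 109700 d
Zone B: v = q/n = 0.001463/0.36 = 0.004064 m/d → t_B = 428/0.004064 = 105300 d
Total t = 109700 + 105300 = 215100 d
   = 215100 / 365 = 589 yr

589 years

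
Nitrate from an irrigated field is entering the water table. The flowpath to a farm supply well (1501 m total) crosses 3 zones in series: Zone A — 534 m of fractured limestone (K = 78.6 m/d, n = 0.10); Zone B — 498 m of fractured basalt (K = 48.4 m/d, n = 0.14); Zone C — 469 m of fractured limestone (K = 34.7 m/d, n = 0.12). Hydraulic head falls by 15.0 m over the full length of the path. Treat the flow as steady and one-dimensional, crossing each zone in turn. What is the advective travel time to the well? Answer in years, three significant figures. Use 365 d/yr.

1.00 years

Continuity: the same q passes through each zone, so ΔH = q·Σ(L_j/K_j) — the zones act as resistances in series.
Σ(L/K) = 534/78.6 + 498/48.4 + 469/34.7 = 6.794 + 10.29 + 13.52 = 30.60 d
q = ΔH / Σ(L/K) = 15.0 / 30.60 = 0.4902 m/d (same in every zone)
Zone A: v = q/n = 0.4902/0.10 = 4.902 m/d → t_A = 534/4.902 = 108.9 d
Zone B: v = q/n = 0.4902/0.14 = 3.502 m/d → t_B = 498/3.502 = 142.2 d
Zone C: v = q/n = 0.4902/0.12 = 4.085 m/d → t_C = 469/4.085 = 114.8 d
Total t = 108.9 + 142.2 + 114.8 = 366.0 d
   = 366.0 / 365 = 1.00 yr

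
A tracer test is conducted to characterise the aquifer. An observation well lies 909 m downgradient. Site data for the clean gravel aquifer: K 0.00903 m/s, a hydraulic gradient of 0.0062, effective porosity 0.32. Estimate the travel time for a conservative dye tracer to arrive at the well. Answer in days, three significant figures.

K = 0.00903 m/s × 86400 s/d = 780.2 m/d
Specific discharge q = 780.2 × 0.0062 = 4.837 m/d
v = Ki/n = 780.2·0.0062/0.32 = 15.12 m/d
t = L / v = 909 / 15.12 = 60.13 d

60.1 days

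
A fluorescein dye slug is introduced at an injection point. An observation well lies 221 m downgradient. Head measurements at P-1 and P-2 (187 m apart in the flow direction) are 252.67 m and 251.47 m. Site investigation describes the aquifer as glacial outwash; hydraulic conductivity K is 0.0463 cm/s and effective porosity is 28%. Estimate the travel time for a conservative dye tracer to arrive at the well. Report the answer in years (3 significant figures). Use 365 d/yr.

Hydraulic gradient i = (252.67 − 251.47) / 187 = 1.20 / 187 = 0.006417
K = 0.0463 cm/s × 864 = 40.00 m/d
q = Ki = 40.00 × 0.006417 = 0.2567 m/d
v_s = q/n_e = 0.2567/0.28 = 0.9168 m/d
t = L / v = 221 / 0.9168 = 241.1 d
   = 241.1 / 365 = 0.660 yr

0.660 years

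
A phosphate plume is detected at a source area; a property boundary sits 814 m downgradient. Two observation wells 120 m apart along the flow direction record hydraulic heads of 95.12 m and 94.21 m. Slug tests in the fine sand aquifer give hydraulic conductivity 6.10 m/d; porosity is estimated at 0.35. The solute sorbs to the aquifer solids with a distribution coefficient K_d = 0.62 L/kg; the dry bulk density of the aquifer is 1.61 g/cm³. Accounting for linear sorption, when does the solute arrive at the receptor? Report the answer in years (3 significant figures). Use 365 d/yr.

Hydraulic gradient i = (95.12 − 94.21) / 120 = 0.91 / 120 = 0.007583
q = Ki = 6.10 × 0.007583 = 0.04626 m/d
v_s = q/n_e = 0.04626/0.35 = 0.1322 m/d
Retardation R = 1 + ρ_b·K_d/n = 1 + 1.61×0.62/0.35 = 3.852
Contaminant velocity v_c = v/R = 0.1322/3.852 = 0.03431 m/d
t = L/v_c = 814/0.03431 = 23720 d
   = 23720/365 = 65.0 yr

65.0 years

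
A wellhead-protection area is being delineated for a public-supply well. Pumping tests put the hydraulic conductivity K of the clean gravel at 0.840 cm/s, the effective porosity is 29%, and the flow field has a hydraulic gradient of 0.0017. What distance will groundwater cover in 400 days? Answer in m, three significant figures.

1700 m

K = 0.840 cm/s × 864 = 725.8 m/d
q = Ki = 725.8 × 0.0017 = 1.234 m/d
v_s = q/n_e = 1.234/0.29 = 4.254 m/d
L = v × T = 4.254 × 400 = 1702 m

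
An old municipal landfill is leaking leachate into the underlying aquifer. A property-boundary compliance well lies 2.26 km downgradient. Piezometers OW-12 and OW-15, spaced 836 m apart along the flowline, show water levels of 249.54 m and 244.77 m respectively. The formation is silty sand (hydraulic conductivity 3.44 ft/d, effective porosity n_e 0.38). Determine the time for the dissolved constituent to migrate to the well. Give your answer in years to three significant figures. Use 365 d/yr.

Hydraulic gradient i = (249.54 − 244.77) / 836 = 4.77 / 836 = 0.005706
K = 3.44 ft/d × 0.3048 = 1.049 m/d
Darcy flux q = K·i = 1.049 × 0.005706 = 0.005983 m/d
Seepage velocity v = q / n = 0.005983 / 0.38 = 0.01574 m/d
L = 2.26 km = 2260 m
t = L / v = 2260 / 0.01574 = 143600 d
   = 143600 / 365 = 393 yr

393 years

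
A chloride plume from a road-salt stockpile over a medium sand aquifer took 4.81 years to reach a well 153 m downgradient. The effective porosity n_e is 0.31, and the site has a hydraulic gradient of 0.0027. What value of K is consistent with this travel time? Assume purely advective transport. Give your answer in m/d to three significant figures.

t = 4.81 years = 1756 d
v = L / t = 153 / 1756 = 0.08715 m/d
K = v · n / i = 0.08715 × 0.31 / 0.0027 = 10.0 m/d

10.0 m/d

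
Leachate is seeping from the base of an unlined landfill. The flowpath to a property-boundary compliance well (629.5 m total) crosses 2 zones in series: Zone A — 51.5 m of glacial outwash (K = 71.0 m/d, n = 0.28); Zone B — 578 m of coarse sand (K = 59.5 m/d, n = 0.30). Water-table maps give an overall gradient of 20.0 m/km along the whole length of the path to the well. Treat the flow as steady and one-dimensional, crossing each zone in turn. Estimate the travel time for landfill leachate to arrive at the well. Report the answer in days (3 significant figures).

Continuity: the same q passes through each zone, so ΔH = q·Σ(L_j/K_j) — the zones act as resistances in series.
Σ(L/K) = 51.5/71.0 + 578/59.5 = 0.7254 + 9.714 = 10.44 d
K_eq = L_total / Σ(L/K) = 629.5 / 10.44 = 60.30 m/d
q = K_eq · i = 60.30 × 0.020 = 1.206 m/d (same in every zone)
Zone A: v = q/n = 1.206/0.28 = 4.307 m/d → t_A = 51.5/4.307 = 11.96 d
Zone B: v = q/n = 1.206/0.30 = 4.020 m/d → t_B = 578/4.020 = 143.8 d
Total t = 11.96 + 143.8 = 155.7 d

156 days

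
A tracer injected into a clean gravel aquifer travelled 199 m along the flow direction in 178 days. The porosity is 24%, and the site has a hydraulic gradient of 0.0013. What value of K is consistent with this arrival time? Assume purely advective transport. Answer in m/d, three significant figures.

206 m/d

v = L / t = 199 / 178 = 1.118 m/d
K = v · n / i = 1.118 × 0.24 / 0.0013 = 206 m/d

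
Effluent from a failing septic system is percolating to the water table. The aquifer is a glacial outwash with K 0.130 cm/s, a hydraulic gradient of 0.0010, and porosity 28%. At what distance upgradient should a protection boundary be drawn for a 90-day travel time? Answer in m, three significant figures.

36.1 m

K = 0.130 cm/s × 864 = 112.3 m/d
Darcy flux q = K·i = 112.3 × 0.0010 = 0.1123 m/d
v = Ki/n = 112.3·0.0010/0.28 = 0.4011 m/d
L = v × T = 0.4011 × 90 = 36.10 m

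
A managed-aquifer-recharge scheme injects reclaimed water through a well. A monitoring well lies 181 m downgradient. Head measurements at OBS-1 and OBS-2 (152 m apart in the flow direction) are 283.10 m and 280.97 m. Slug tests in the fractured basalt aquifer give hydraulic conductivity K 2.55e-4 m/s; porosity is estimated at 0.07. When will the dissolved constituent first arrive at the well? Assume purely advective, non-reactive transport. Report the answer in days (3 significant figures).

Hydraulic gradient i = (283.10 − 280.97) / 152 = 2.13 / 152 = 0.01401
K = 2.55e-4 m/s × 86400 s/d = 22.03 m/d
q = Ki = 22.03 × 0.01401 = 0.3087 m/d
Average linear velocity = 0.3087 / 0.07 = 4.411 m/d
t = L / v = 181 / 4.411 = 41.04 d

41.0 days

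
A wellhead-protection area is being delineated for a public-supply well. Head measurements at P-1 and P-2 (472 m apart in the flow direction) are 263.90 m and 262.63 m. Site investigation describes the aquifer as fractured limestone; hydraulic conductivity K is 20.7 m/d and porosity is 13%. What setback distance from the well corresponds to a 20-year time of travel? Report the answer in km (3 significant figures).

3.13 km

Hydraulic gradient i = (263.90 − 262.63) / 472 = 1.27 / 472 = 0.002691
Specific discharge q = 20.7 × 0.002691 = 0.05570 m/d
Average linear velocity = 0.05570 / 0.13 = 0.4284 m/d
T = 20 yr × 365 = 7300 d
L = v × T = 0.4284 × 7300 = 3128 m
   = 3.13 km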